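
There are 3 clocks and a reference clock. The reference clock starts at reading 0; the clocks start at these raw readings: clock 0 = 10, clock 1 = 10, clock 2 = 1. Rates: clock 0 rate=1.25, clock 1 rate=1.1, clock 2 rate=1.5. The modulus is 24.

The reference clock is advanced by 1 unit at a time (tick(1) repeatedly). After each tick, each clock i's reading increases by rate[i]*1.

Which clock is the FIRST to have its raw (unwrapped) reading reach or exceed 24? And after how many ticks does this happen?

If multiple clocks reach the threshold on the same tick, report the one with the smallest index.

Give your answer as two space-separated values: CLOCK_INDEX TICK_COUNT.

Answer: 0 12

Derivation:
clock 0: start=10, rate=1.25, needs 24-10 = 14; ticks = ceil(14/1.25) = ceil(11.2000) = 12; reading at tick 12 = 10 + 1.25*12 = 25.0000
clock 1: start=10, rate=1.1, needs 24-10 = 14; ticks = ceil(14/1.1) = ceil(12.7273) = 13; reading at tick 13 = 10 + 1.1*13 = 24.3000
clock 2: start=1, rate=1.5, needs 24-1 = 23; ticks = ceil(23/1.5) = ceil(15.3333) = 16; reading at tick 16 = 1 + 1.5*16 = 25.0000
Minimum tick count = 12; winners = [0]; smallest index = 0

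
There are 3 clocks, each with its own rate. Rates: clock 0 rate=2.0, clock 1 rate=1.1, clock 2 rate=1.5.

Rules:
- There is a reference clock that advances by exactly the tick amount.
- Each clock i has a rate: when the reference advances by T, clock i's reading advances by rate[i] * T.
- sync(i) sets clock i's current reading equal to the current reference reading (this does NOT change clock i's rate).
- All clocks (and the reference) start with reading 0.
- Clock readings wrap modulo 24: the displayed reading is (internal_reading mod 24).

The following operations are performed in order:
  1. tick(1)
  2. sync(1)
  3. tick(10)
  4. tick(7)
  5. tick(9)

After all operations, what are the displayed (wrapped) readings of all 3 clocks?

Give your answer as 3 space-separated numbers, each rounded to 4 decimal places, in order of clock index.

Answer: 6.0000 5.6000 16.5000

Derivation:
After op 1 tick(1): ref=1.0000 raw=[2.0000 1.1000 1.5000]
After op 2 sync(1): ref=1.0000 raw=[2.0000 1.0000 1.5000]
After op 3 tick(10): ref=11.0000 raw=[22.0000 12.0000 16.5000]
After op 4 tick(7): ref=18.0000 raw=[36.0000 19.7000 27.0000]
After op 5 tick(9): ref=27.0000 raw=[54.0000 29.6000 40.5000]
Wrap final raw readings (mod 24): 54.0000 mod 24 = 6.0000; 29.6000 mod 24 = 5.6000; 40.5000 mod 24 = 16.5000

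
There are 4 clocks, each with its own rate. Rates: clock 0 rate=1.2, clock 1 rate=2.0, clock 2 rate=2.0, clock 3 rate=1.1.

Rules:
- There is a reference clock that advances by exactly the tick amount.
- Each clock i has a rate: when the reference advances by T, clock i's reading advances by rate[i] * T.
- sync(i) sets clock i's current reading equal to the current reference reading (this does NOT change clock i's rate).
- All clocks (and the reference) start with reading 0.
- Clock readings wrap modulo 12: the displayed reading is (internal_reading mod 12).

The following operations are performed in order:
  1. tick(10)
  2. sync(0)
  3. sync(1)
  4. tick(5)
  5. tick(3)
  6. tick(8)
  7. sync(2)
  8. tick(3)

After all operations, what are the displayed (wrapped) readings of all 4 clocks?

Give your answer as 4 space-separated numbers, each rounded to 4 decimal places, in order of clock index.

Answer: 8.8000 0.0000 8.0000 7.9000

Derivation:
After op 1 tick(10): ref=10.0000 raw=[12.0000 20.0000 20.0000 11.0000]
After op 2 sync(0): ref=10.0000 raw=[10.0000 20.0000 20.0000 11.0000]
After op 3 sync(1): ref=10.0000 raw=[10.0000 10.0000 20.0000 11.0000]
After op 4 tick(5): ref=15.0000 raw=[16.0000 20.0000 30.0000 16.5000]
After op 5 tick(3): ref=18.0000 raw=[19.6000 26.0000 36.0000 19.8000]
After op 6 tick(8): ref=26.0000 raw=[29.2000 42.0000 52.0000 28.6000]
After op 7 sync(2): ref=26.0000 raw=[29.2000 42.0000 26.0000 28.6000]
After op 8 tick(3): ref=29.0000 raw=[32.8000 48.0000 32.0000 31.9000]
Wrap final raw readings (mod 12): 32.8000 mod 12 = 8.8000; 48.0000 mod 12 = 0.0000; 32.0000 mod 12 = 8.0000; 31.9000 mod 12 = 7.9000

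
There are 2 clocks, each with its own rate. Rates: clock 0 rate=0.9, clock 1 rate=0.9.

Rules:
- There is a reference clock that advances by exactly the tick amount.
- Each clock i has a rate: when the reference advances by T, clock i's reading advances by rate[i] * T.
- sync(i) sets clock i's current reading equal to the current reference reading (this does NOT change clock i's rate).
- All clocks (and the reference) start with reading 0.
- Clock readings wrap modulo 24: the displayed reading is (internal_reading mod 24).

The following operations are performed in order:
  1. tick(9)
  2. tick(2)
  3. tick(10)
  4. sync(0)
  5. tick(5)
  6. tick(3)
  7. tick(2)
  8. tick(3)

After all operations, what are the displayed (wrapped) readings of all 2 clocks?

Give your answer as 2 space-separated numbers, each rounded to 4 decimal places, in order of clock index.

Answer: 8.7000 6.6000

Derivation:
After op 1 tick(9): ref=9.0000 raw=[8.1000 8.1000]
After op 2 tick(2): ref=11.0000 raw=[9.9000 9.9000]
After op 3 tick(10): ref=21.0000 raw=[18.9000 18.9000]
After op 4 sync(0): ref=21.0000 raw=[21.0000 18.9000]
After op 5 tick(5): ref=26.0000 raw=[25.5000 23.4000]
After op 6 tick(3): ref=29.0000 raw=[28.2000 26.1000]
After op 7 tick(2): ref=31.0000 raw=[30.0000 27.9000]
After op 8 tick(3): ref=34.0000 raw=[32.7000 30.6000]
Wrap final raw readings (mod 24): 32.7000 mod 24 = 8.7000; 30.6000 mod 24 = 6.6000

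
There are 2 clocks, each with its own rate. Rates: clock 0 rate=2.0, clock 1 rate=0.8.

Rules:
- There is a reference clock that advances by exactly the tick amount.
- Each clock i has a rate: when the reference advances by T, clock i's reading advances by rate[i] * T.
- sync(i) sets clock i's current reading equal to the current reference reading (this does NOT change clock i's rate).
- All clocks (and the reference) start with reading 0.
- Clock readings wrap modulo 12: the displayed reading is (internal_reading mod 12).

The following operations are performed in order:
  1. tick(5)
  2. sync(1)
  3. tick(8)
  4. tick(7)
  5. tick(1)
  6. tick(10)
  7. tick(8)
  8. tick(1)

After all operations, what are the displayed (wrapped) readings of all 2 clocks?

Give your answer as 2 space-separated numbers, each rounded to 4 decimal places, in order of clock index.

Answer: 8.0000 9.0000

Derivation:
After op 1 tick(5): ref=5.0000 raw=[10.0000 4.0000]
After op 2 sync(1): ref=5.0000 raw=[10.0000 5.0000]
After op 3 tick(8): ref=13.0000 raw=[26.0000 11.4000]
After op 4 tick(7): ref=20.0000 raw=[40.0000 17.0000]
After op 5 tick(1): ref=21.0000 raw=[42.0000 17.8000]
After op 6 tick(10): ref=31.0000 raw=[62.0000 25.8000]
After op 7 tick(8): ref=39.0000 raw=[78.0000 32.2000]
After op 8 tick(1): ref=40.0000 raw=[80.0000 33.0000]
Wrap final raw readings (mod 12): 80.0000 mod 12 = 8.0000; 33.0000 mod 12 = 9.0000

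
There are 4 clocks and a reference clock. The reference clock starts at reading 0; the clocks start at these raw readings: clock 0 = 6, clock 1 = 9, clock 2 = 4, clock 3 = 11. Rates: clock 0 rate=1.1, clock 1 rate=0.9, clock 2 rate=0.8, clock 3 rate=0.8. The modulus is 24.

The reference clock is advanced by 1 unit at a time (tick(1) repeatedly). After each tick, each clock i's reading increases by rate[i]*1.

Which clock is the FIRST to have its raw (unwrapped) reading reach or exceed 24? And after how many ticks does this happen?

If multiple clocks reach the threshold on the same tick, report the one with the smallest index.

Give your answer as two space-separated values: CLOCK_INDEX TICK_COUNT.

clock 0: start=6, rate=1.1, needs 24-6 = 18; ticks = ceil(18/1.1) = ceil(16.3636) = 17; reading at tick 17 = 6 + 1.1*17 = 24.7000
clock 1: start=9, rate=0.9, needs 24-9 = 15; ticks = ceil(15/0.9) = ceil(16.6667) = 17; reading at tick 17 = 9 + 0.9*17 = 24.3000
clock 2: start=4, rate=0.8, needs 24-4 = 20; ticks = ceil(20/0.8) = ceil(25.0000) = 25; reading at tick 25 = 4 + 0.8*25 = 24.0000
clock 3: start=11, rate=0.8, needs 24-11 = 13; ticks = ceil(13/0.8) = ceil(16.2500) = 17; reading at tick 17 = 11 + 0.8*17 = 24.6000
Minimum tick count = 17; winners = [0, 1, 3]; smallest index = 0

Answer: 0 17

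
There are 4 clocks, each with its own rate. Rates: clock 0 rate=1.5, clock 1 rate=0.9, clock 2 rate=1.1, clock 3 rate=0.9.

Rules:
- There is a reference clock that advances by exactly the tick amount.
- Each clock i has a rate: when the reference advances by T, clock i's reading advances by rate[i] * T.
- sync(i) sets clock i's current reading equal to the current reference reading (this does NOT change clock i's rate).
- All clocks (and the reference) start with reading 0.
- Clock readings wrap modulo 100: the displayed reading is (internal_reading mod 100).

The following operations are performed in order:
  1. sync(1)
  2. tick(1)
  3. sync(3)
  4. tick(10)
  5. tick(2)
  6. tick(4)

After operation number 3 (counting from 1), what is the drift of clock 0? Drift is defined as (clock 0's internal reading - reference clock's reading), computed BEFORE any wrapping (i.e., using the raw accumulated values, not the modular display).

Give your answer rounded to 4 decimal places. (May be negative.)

After op 1 sync(1): ref=0.0000 raw=[0.0000 0.0000 0.0000 0.0000]
After op 2 tick(1): ref=1.0000 raw=[1.5000 0.9000 1.1000 0.9000]
After op 3 sync(3): ref=1.0000 raw=[1.5000 0.9000 1.1000 1.0000]
Drift of clock 0 after op 3: 1.5000 - 1.0000 = 0.5000

Answer: 0.5000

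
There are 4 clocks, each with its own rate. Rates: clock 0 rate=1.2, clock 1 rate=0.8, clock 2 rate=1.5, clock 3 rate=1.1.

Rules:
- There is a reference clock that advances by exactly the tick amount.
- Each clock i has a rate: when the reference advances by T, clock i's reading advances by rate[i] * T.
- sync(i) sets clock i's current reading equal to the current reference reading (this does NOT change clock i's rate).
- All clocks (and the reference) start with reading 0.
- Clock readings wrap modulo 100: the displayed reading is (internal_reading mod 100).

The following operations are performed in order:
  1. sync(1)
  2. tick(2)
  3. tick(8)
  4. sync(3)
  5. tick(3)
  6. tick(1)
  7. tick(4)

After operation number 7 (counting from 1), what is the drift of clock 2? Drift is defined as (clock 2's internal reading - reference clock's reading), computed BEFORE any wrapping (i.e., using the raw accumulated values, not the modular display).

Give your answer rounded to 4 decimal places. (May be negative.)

Answer: 9.0000

Derivation:
After op 1 sync(1): ref=0.0000 raw=[0.0000 0.0000 0.0000 0.0000]
After op 2 tick(2): ref=2.0000 raw=[2.4000 1.6000 3.0000 2.2000]
After op 3 tick(8): ref=10.0000 raw=[12.0000 8.0000 15.0000 11.0000]
After op 4 sync(3): ref=10.0000 raw=[12.0000 8.0000 15.0000 10.0000]
After op 5 tick(3): ref=13.0000 raw=[15.6000 10.4000 19.5000 13.3000]
After op 6 tick(1): ref=14.0000 raw=[16.8000 11.2000 21.0000 14.4000]
After op 7 tick(4): ref=18.0000 raw=[21.6000 14.4000 27.0000 18.8000]
Drift of clock 2 after op 7: 27.0000 - 18.0000 = 9.0000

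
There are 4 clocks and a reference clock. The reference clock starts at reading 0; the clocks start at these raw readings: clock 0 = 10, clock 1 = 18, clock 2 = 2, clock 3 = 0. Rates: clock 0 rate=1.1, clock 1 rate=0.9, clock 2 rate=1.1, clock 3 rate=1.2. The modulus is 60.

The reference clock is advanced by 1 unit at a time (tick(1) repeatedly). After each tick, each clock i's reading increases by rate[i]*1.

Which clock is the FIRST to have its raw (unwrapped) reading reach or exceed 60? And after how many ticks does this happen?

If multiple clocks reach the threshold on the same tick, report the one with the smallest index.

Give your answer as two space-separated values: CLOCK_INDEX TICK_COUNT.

clock 0: start=10, rate=1.1, needs 60-10 = 50; ticks = ceil(50/1.1) = ceil(45.4545) = 46; reading at tick 46 = 10 + 1.1*46 = 60.6000
clock 1: start=18, rate=0.9, needs 60-18 = 42; ticks = ceil(42/0.9) = ceil(46.6667) = 47; reading at tick 47 = 18 + 0.9*47 = 60.3000
clock 2: start=2, rate=1.1, needs 60-2 = 58; ticks = ceil(58/1.1) = ceil(52.7273) = 53; reading at tick 53 = 2 + 1.1*53 = 60.3000
clock 3: start=0, rate=1.2, needs 60-0 = 60; ticks = ceil(60/1.2) = ceil(50.0000) = 50; reading at tick 50 = 0 + 1.2*50 = 60.0000
Minimum tick count = 46; winners = [0]; smallest index = 0

Answer: 0 46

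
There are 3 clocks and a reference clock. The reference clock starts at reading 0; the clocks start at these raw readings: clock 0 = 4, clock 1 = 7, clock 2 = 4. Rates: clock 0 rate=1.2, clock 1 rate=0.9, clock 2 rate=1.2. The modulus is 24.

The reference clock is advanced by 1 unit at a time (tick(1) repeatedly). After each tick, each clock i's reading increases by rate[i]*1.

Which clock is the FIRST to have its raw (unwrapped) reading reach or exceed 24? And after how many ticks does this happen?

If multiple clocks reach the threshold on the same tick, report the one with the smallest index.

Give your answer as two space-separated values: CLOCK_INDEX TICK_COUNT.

clock 0: start=4, rate=1.2, needs 24-4 = 20; ticks = ceil(20/1.2) = ceil(16.6667) = 17; reading at tick 17 = 4 + 1.2*17 = 24.4000
clock 1: start=7, rate=0.9, needs 24-7 = 17; ticks = ceil(17/0.9) = ceil(18.8889) = 19; reading at tick 19 = 7 + 0.9*19 = 24.1000
clock 2: start=4, rate=1.2, needs 24-4 = 20; ticks = ceil(20/1.2) = ceil(16.6667) = 17; reading at tick 17 = 4 + 1.2*17 = 24.4000
Minimum tick count = 17; winners = [0, 2]; smallest index = 0

Answer: 0 17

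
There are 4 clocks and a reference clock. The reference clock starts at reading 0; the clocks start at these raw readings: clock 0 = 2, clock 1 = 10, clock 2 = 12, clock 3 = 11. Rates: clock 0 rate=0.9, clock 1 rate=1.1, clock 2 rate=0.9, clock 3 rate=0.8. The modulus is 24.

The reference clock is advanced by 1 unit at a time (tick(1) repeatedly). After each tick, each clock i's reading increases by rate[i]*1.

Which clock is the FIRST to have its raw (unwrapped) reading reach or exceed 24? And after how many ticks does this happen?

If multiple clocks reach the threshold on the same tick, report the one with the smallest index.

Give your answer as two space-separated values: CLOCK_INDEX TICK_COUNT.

clock 0: start=2, rate=0.9, needs 24-2 = 22; ticks = ceil(22/0.9) = ceil(24.4444) = 25; reading at tick 25 = 2 + 0.9*25 = 24.5000
clock 1: start=10, rate=1.1, needs 24-10 = 14; ticks = ceil(14/1.1) = ceil(12.7273) = 13; reading at tick 13 = 10 + 1.1*13 = 24.3000
clock 2: start=12, rate=0.9, needs 24-12 = 12; ticks = ceil(12/0.9) = ceil(13.3333) = 14; reading at tick 14 = 12 + 0.9*14 = 24.6000
clock 3: start=11, rate=0.8, needs 24-11 = 13; ticks = ceil(13/0.8) = ceil(16.2500) = 17; reading at tick 17 = 11 + 0.8*17 = 24.6000
Minimum tick count = 13; winners = [1]; smallest index = 1

Answer: 1 13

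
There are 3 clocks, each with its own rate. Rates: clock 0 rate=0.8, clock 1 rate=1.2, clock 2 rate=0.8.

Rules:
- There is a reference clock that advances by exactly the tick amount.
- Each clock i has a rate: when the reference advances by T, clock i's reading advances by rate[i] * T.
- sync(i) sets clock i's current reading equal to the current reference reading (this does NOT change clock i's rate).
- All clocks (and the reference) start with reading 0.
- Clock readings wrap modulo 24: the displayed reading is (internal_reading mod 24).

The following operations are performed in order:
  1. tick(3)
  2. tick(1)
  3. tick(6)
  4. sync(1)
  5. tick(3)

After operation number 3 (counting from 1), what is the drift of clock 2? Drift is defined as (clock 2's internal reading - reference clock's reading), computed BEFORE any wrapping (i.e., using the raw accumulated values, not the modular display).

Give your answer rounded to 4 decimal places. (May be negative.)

After op 1 tick(3): ref=3.0000 raw=[2.4000 3.6000 2.4000]
After op 2 tick(1): ref=4.0000 raw=[3.2000 4.8000 3.2000]
After op 3 tick(6): ref=10.0000 raw=[8.0000 12.0000 8.0000]
Drift of clock 2 after op 3: 8.0000 - 10.0000 = -2.0000

Answer: -2.0000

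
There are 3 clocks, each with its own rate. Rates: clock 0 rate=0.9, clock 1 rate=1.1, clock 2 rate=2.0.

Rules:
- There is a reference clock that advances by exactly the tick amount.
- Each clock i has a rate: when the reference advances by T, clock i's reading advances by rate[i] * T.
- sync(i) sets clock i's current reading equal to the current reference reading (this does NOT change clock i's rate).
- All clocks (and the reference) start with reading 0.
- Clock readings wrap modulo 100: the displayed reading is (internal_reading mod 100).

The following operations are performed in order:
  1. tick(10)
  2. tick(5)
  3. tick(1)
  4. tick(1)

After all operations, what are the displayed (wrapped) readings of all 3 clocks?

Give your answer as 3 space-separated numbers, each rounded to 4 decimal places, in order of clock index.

Answer: 15.3000 18.7000 34.0000

Derivation:
After op 1 tick(10): ref=10.0000 raw=[9.0000 11.0000 20.0000]
After op 2 tick(5): ref=15.0000 raw=[13.5000 16.5000 30.0000]
After op 3 tick(1): ref=16.0000 raw=[14.4000 17.6000 32.0000]
After op 4 tick(1): ref=17.0000 raw=[15.3000 18.7000 34.0000]
Wrap final raw readings (mod 100): 15.3000 mod 100 = 15.3000; 18.7000 mod 100 = 18.7000; 34.0000 mod 100 = 34.0000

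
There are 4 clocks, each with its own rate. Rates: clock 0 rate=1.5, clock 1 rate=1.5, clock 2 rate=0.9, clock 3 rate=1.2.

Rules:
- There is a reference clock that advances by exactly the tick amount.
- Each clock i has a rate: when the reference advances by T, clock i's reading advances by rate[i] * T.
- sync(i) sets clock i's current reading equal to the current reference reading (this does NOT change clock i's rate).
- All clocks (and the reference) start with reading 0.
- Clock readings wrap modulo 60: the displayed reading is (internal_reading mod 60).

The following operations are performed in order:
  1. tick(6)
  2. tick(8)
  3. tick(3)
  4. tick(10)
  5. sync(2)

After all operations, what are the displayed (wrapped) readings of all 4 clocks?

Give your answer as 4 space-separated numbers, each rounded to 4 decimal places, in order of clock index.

Answer: 40.5000 40.5000 27.0000 32.4000

Derivation:
After op 1 tick(6): ref=6.0000 raw=[9.0000 9.0000 5.4000 7.2000]
After op 2 tick(8): ref=14.0000 raw=[21.0000 21.0000 12.6000 16.8000]
After op 3 tick(3): ref=17.0000 raw=[25.5000 25.5000 15.3000 20.4000]
After op 4 tick(10): ref=27.0000 raw=[40.5000 40.5000 24.3000 32.4000]
After op 5 sync(2): ref=27.0000 raw=[40.5000 40.5000 27.0000 32.4000]
Wrap final raw readings (mod 60): 40.5000 mod 60 = 40.5000; 40.5000 mod 60 = 40.5000; 27.0000 mod 60 = 27.0000; 32.4000 mod 60 = 32.4000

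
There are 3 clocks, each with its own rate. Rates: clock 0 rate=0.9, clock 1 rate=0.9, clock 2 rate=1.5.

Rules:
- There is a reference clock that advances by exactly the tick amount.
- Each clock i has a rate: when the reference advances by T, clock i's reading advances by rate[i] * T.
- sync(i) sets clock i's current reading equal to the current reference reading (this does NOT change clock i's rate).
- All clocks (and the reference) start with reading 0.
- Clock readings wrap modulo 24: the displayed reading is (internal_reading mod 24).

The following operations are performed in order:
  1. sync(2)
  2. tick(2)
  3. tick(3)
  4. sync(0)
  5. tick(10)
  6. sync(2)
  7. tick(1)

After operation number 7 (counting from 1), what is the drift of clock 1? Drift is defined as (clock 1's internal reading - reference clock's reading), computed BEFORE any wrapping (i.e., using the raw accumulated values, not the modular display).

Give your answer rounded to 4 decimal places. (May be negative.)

Answer: -1.6000

Derivation:
After op 1 sync(2): ref=0.0000 raw=[0.0000 0.0000 0.0000]
After op 2 tick(2): ref=2.0000 raw=[1.8000 1.8000 3.0000]
After op 3 tick(3): ref=5.0000 raw=[4.5000 4.5000 7.5000]
After op 4 sync(0): ref=5.0000 raw=[5.0000 4.5000 7.5000]
After op 5 tick(10): ref=15.0000 raw=[14.0000 13.5000 22.5000]
After op 6 sync(2): ref=15.0000 raw=[14.0000 13.5000 15.0000]
After op 7 tick(1): ref=16.0000 raw=[14.9000 14.4000 16.5000]
Drift of clock 1 after op 7: 14.4000 - 16.0000 = -1.6000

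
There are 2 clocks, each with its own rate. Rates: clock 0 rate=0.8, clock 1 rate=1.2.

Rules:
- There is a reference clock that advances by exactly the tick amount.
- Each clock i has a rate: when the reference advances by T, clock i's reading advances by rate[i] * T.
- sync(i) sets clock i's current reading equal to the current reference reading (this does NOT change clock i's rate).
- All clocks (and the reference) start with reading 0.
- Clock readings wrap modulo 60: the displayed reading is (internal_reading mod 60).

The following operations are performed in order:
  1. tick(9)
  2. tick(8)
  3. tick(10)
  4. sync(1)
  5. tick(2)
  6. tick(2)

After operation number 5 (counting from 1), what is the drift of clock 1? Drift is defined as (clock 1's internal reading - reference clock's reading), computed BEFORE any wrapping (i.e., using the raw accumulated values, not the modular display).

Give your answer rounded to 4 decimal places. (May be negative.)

Answer: 0.4000

Derivation:
After op 1 tick(9): ref=9.0000 raw=[7.2000 10.8000]
After op 2 tick(8): ref=17.0000 raw=[13.6000 20.4000]
After op 3 tick(10): ref=27.0000 raw=[21.6000 32.4000]
After op 4 sync(1): ref=27.0000 raw=[21.6000 27.0000]
After op 5 tick(2): ref=29.0000 raw=[23.2000 29.4000]
Drift of clock 1 after op 5: 29.4000 - 29.0000 = 0.4000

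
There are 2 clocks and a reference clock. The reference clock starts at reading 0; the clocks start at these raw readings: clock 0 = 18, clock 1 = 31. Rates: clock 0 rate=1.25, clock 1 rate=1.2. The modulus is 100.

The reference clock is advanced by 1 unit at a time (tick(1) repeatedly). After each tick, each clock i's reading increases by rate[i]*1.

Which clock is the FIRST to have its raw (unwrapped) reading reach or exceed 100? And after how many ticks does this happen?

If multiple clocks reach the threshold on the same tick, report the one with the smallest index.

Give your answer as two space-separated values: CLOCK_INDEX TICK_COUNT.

Answer: 1 58

Derivation:
clock 0: start=18, rate=1.25, needs 100-18 = 82; ticks = ceil(82/1.25) = ceil(65.6000) = 66; reading at tick 66 = 18 + 1.25*66 = 100.5000
clock 1: start=31, rate=1.2, needs 100-31 = 69; ticks = ceil(69/1.2) = ceil(57.5000) = 58; reading at tick 58 = 31 + 1.2*58 = 100.6000
Minimum tick count = 58; winners = [1]; smallest index = 1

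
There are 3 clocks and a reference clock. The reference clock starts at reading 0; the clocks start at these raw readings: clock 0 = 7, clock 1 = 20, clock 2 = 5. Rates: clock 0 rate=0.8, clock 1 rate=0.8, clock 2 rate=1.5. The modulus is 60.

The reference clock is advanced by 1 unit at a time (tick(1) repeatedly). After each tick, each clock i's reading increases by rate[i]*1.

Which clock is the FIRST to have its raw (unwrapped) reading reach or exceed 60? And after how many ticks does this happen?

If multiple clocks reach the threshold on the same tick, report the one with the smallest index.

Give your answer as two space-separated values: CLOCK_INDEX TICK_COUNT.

clock 0: start=7, rate=0.8, needs 60-7 = 53; ticks = ceil(53/0.8) = ceil(66.2500) = 67; reading at tick 67 = 7 + 0.8*67 = 60.6000
clock 1: start=20, rate=0.8, needs 60-20 = 40; ticks = ceil(40/0.8) = ceil(50.0000) = 50; reading at tick 50 = 20 + 0.8*50 = 60.0000
clock 2: start=5, rate=1.5, needs 60-5 = 55; ticks = ceil(55/1.5) = ceil(36.6667) = 37; reading at tick 37 = 5 + 1.5*37 = 60.5000
Minimum tick count = 37; winners = [2]; smallest index = 2

Answer: 2 37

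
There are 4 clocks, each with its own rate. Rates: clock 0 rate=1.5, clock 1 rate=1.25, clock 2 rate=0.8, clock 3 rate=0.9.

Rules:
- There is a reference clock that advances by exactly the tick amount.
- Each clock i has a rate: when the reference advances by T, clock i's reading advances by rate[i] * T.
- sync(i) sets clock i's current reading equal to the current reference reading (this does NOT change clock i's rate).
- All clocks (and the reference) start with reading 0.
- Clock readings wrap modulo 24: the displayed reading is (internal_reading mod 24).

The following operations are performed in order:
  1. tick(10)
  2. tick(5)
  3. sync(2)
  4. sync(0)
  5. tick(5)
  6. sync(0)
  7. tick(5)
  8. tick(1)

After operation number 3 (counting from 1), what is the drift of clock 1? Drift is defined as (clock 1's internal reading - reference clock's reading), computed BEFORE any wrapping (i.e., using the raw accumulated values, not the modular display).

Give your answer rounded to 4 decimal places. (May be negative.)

Answer: 3.7500

Derivation:
After op 1 tick(10): ref=10.0000 raw=[15.0000 12.5000 8.0000 9.0000]
After op 2 tick(5): ref=15.0000 raw=[22.5000 18.7500 12.0000 13.5000]
After op 3 sync(2): ref=15.0000 raw=[22.5000 18.7500 15.0000 13.5000]
Drift of clock 1 after op 3: 18.7500 - 15.0000 = 3.7500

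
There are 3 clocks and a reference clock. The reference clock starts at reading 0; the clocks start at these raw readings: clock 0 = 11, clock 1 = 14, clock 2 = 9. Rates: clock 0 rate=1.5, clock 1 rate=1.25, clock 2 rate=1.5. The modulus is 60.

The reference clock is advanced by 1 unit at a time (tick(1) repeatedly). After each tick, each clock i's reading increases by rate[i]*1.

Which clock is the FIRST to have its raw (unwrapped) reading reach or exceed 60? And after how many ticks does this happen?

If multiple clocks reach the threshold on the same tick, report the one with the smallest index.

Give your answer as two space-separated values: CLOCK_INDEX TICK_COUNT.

Answer: 0 33

Derivation:
clock 0: start=11, rate=1.5, needs 60-11 = 49; ticks = ceil(49/1.5) = ceil(32.6667) = 33; reading at tick 33 = 11 + 1.5*33 = 60.5000
clock 1: start=14, rate=1.25, needs 60-14 = 46; ticks = ceil(46/1.25) = ceil(36.8000) = 37; reading at tick 37 = 14 + 1.25*37 = 60.2500
clock 2: start=9, rate=1.5, needs 60-9 = 51; ticks = ceil(51/1.5) = ceil(34.0000) = 34; reading at tick 34 = 9 + 1.5*34 = 60.0000
Minimum tick count = 33; winners = [0]; smallest index = 0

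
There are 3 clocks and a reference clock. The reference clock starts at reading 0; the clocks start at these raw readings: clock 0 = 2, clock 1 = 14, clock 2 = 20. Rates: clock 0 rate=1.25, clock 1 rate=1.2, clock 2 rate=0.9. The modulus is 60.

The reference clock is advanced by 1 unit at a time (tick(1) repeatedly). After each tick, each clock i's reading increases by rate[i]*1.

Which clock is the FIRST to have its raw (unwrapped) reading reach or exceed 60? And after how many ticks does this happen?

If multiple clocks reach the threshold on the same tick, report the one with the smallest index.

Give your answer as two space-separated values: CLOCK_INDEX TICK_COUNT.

Answer: 1 39

Derivation:
clock 0: start=2, rate=1.25, needs 60-2 = 58; ticks = ceil(58/1.25) = ceil(46.4000) = 47; reading at tick 47 = 2 + 1.25*47 = 60.7500
clock 1: start=14, rate=1.2, needs 60-14 = 46; ticks = ceil(46/1.2) = ceil(38.3333) = 39; reading at tick 39 = 14 + 1.2*39 = 60.8000
clock 2: start=20, rate=0.9, needs 60-20 = 40; ticks = ceil(40/0.9) = ceil(44.4444) = 45; reading at tick 45 = 20 + 0.9*45 = 60.5000
Minimum tick count = 39; winners = [1]; smallest index = 1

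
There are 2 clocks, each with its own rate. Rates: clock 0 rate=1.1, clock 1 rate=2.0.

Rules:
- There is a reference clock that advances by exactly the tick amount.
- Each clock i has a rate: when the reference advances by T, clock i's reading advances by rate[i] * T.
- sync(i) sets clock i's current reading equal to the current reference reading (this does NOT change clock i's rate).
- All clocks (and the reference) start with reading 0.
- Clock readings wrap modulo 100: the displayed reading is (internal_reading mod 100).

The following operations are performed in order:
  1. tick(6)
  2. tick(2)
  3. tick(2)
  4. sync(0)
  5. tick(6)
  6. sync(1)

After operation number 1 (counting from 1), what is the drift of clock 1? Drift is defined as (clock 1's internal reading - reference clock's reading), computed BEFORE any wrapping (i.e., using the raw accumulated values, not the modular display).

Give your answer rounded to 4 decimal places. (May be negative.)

Answer: 6.0000

Derivation:
After op 1 tick(6): ref=6.0000 raw=[6.6000 12.0000]
Drift of clock 1 after op 1: 12.0000 - 6.0000 = 6.0000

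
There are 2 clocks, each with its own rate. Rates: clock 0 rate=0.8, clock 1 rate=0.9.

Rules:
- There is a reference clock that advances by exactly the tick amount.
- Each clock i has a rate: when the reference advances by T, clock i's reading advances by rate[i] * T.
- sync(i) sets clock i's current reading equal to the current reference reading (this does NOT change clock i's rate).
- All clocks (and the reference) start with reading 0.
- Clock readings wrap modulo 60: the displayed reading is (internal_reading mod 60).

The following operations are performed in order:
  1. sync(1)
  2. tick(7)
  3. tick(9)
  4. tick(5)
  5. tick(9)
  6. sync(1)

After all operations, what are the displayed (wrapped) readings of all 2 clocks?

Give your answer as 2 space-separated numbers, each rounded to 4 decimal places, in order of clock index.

After op 1 sync(1): ref=0.0000 raw=[0.0000 0.0000]
After op 2 tick(7): ref=7.0000 raw=[5.6000 6.3000]
After op 3 tick(9): ref=16.0000 raw=[12.8000 14.4000]
After op 4 tick(5): ref=21.0000 raw=[16.8000 18.9000]
After op 5 tick(9): ref=30.0000 raw=[24.0000 27.0000]
After op 6 sync(1): ref=30.0000 raw=[24.0000 30.0000]
Wrap final raw readings (mod 60): 24.0000 mod 60 = 24.0000; 30.0000 mod 60 = 30.0000

Answer: 24.0000 30.0000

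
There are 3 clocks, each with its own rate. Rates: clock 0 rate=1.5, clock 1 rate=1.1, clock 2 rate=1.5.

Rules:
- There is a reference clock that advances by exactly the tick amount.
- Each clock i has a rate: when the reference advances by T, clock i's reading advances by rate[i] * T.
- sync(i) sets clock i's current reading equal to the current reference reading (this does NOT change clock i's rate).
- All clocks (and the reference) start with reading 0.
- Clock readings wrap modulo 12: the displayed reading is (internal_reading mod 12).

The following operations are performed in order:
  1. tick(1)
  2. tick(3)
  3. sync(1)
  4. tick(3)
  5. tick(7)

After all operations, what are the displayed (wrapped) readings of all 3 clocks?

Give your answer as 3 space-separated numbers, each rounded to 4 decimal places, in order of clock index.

Answer: 9.0000 3.0000 9.0000

Derivation:
After op 1 tick(1): ref=1.0000 raw=[1.5000 1.1000 1.5000]
After op 2 tick(3): ref=4.0000 raw=[6.0000 4.4000 6.0000]
After op 3 sync(1): ref=4.0000 raw=[6.0000 4.0000 6.0000]
After op 4 tick(3): ref=7.0000 raw=[10.5000 7.3000 10.5000]
After op 5 tick(7): ref=14.0000 raw=[21.0000 15.0000 21.0000]
Wrap final raw readings (mod 12): 21.0000 mod 12 = 9.0000; 15.0000 mod 12 = 3.0000; 21.0000 mod 12 = 9.0000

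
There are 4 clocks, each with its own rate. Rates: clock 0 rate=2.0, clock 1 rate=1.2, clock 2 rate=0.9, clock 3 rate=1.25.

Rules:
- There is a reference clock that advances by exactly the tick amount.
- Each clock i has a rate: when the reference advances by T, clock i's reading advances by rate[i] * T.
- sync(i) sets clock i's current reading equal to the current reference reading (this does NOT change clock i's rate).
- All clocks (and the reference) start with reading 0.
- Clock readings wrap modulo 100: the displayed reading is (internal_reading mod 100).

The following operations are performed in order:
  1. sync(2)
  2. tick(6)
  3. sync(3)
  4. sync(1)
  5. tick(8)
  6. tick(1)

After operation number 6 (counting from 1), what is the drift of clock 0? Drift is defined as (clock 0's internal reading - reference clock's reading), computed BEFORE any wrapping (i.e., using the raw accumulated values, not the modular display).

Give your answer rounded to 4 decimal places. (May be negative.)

After op 1 sync(2): ref=0.0000 raw=[0.0000 0.0000 0.0000 0.0000]
After op 2 tick(6): ref=6.0000 raw=[12.0000 7.2000 5.4000 7.5000]
After op 3 sync(3): ref=6.0000 raw=[12.0000 7.2000 5.4000 6.0000]
After op 4 sync(1): ref=6.0000 raw=[12.0000 6.0000 5.4000 6.0000]
After op 5 tick(8): ref=14.0000 raw=[28.0000 15.6000 12.6000 16.0000]
After op 6 tick(1): ref=15.0000 raw=[30.0000 16.8000 13.5000 17.2500]
Drift of clock 0 after op 6: 30.0000 - 15.0000 = 15.0000

Answer: 15.0000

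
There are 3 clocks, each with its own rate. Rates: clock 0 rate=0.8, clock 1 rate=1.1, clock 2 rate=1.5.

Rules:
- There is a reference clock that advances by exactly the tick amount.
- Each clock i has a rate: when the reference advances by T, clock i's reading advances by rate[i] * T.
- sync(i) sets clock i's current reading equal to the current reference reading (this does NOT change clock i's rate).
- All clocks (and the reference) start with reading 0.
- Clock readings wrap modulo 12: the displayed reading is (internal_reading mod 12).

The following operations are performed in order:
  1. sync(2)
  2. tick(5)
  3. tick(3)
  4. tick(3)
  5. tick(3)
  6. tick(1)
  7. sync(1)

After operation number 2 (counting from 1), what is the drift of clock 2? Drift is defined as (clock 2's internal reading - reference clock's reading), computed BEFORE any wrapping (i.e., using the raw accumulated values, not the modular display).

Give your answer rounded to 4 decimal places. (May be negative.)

Answer: 2.5000

Derivation:
After op 1 sync(2): ref=0.0000 raw=[0.0000 0.0000 0.0000]
After op 2 tick(5): ref=5.0000 raw=[4.0000 5.5000 7.5000]
Drift of clock 2 after op 2: 7.5000 - 5.0000 = 2.5000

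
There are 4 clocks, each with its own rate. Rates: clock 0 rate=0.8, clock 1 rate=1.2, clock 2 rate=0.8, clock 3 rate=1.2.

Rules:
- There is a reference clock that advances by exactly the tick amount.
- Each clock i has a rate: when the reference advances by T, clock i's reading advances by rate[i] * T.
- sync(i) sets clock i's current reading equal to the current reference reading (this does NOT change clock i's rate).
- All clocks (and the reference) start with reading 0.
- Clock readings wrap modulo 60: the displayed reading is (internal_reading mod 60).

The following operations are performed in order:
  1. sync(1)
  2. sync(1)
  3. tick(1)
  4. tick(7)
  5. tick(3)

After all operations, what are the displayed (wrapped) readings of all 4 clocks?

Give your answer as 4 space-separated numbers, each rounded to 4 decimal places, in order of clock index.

After op 1 sync(1): ref=0.0000 raw=[0.0000 0.0000 0.0000 0.0000]
After op 2 sync(1): ref=0.0000 raw=[0.0000 0.0000 0.0000 0.0000]
After op 3 tick(1): ref=1.0000 raw=[0.8000 1.2000 0.8000 1.2000]
After op 4 tick(7): ref=8.0000 raw=[6.4000 9.6000 6.4000 9.6000]
After op 5 tick(3): ref=11.0000 raw=[8.8000 13.2000 8.8000 13.2000]
Wrap final raw readings (mod 60): 8.8000 mod 60 = 8.8000; 13.2000 mod 60 = 13.2000; 8.8000 mod 60 = 8.8000; 13.2000 mod 60 = 13.2000

Answer: 8.8000 13.2000 8.8000 13.2000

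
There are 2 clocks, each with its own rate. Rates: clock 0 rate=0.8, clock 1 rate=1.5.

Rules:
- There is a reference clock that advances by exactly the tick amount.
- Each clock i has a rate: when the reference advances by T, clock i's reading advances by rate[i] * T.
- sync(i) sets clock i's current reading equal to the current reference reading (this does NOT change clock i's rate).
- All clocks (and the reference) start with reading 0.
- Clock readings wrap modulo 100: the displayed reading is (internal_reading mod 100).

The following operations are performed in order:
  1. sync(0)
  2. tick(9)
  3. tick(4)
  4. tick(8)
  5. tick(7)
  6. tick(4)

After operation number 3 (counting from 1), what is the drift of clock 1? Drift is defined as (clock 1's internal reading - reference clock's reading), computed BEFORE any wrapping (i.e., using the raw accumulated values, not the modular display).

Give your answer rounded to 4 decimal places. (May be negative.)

Answer: 6.5000

Derivation:
After op 1 sync(0): ref=0.0000 raw=[0.0000 0.0000]
After op 2 tick(9): ref=9.0000 raw=[7.2000 13.5000]
After op 3 tick(4): ref=13.0000 raw=[10.4000 19.5000]
Drift of clock 1 after op 3: 19.5000 - 13.0000 = 6.5000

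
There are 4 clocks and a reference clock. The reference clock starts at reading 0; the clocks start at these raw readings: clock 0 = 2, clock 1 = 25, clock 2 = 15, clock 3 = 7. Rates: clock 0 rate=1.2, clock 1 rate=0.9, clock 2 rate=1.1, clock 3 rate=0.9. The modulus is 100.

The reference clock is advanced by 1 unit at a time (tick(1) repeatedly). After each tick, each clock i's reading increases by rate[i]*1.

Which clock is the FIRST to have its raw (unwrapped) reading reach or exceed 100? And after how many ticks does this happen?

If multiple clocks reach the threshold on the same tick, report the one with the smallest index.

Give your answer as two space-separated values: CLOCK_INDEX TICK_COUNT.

Answer: 2 78

Derivation:
clock 0: start=2, rate=1.2, needs 100-2 = 98; ticks = ceil(98/1.2) = ceil(81.6667) = 82; reading at tick 82 = 2 + 1.2*82 = 100.4000
clock 1: start=25, rate=0.9, needs 100-25 = 75; ticks = ceil(75/0.9) = ceil(83.3333) = 84; reading at tick 84 = 25 + 0.9*84 = 100.6000
clock 2: start=15, rate=1.1, needs 100-15 = 85; ticks = ceil(85/1.1) = ceil(77.2727) = 78; reading at tick 78 = 15 + 1.1*78 = 100.8000
clock 3: start=7, rate=0.9, needs 100-7 = 93; ticks = ceil(93/0.9) = ceil(103.3333) = 104; reading at tick 104 = 7 + 0.9*104 = 100.6000
Minimum tick count = 78; winners = [2]; smallest index = 2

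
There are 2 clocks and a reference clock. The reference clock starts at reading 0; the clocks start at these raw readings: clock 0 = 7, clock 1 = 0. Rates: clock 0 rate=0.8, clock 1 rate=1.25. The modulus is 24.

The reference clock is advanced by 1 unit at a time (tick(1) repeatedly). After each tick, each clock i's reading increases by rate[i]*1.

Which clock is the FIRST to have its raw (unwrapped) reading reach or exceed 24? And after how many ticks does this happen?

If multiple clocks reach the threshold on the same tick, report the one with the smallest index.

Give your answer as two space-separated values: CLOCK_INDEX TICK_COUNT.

Answer: 1 20

Derivation:
clock 0: start=7, rate=0.8, needs 24-7 = 17; ticks = ceil(17/0.8) = ceil(21.2500) = 22; reading at tick 22 = 7 + 0.8*22 = 24.6000
clock 1: start=0, rate=1.25, needs 24-0 = 24; ticks = ceil(24/1.25) = ceil(19.2000) = 20; reading at tick 20 = 0 + 1.25*20 = 25.0000
Minimum tick count = 20; winners = [1]; smallest index = 1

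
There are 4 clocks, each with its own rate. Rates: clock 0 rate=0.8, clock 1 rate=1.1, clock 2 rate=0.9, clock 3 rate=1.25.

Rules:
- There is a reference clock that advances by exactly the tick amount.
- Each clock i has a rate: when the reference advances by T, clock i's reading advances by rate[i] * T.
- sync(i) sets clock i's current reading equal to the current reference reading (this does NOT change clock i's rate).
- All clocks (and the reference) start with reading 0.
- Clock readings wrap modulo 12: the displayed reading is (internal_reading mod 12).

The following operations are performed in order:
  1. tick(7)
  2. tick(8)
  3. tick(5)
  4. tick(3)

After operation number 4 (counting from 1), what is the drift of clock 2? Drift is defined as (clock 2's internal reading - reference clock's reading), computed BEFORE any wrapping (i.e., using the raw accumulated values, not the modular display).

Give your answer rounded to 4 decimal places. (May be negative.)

Answer: -2.3000

Derivation:
After op 1 tick(7): ref=7.0000 raw=[5.6000 7.7000 6.3000 8.7500]
After op 2 tick(8): ref=15.0000 raw=[12.0000 16.5000 13.5000 18.7500]
After op 3 tick(5): ref=20.0000 raw=[16.0000 22.0000 18.0000 25.0000]
After op 4 tick(3): ref=23.0000 raw=[18.4000 25.3000 20.7000 28.7500]
Drift of clock 2 after op 4: 20.7000 - 23.0000 = -2.3000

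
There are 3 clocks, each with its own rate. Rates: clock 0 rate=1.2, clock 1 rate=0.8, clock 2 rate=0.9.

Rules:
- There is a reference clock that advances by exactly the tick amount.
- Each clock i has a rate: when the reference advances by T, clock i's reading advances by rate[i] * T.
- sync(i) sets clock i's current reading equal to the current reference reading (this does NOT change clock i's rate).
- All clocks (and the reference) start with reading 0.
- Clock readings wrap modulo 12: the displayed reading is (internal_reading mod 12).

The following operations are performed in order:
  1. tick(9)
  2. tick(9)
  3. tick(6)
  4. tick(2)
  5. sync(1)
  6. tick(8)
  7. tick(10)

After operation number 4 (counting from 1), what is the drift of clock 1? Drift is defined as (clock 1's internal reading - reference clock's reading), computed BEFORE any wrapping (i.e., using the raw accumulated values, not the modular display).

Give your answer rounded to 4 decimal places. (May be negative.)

Answer: -5.2000

Derivation:
After op 1 tick(9): ref=9.0000 raw=[10.8000 7.2000 8.1000]
After op 2 tick(9): ref=18.0000 raw=[21.6000 14.4000 16.2000]
After op 3 tick(6): ref=24.0000 raw=[28.8000 19.2000 21.6000]
After op 4 tick(2): ref=26.0000 raw=[31.2000 20.8000 23.4000]
Drift of clock 1 after op 4: 20.8000 - 26.0000 = -5.2000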